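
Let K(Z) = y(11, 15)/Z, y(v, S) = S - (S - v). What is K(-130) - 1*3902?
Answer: -507271/130 ≈ -3902.1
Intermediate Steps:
y(v, S) = v (y(v, S) = S + (v - S) = v)
K(Z) = 11/Z
K(-130) - 1*3902 = 11/(-130) - 1*3902 = 11*(-1/130) - 3902 = -11/130 - 3902 = -507271/130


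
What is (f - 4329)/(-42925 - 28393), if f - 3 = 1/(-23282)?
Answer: 100717933/1660425676 ≈ 0.060658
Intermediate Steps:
f = 69845/23282 (f = 3 + 1/(-23282) = 3 - 1/23282 = 69845/23282 ≈ 3.0000)
(f - 4329)/(-42925 - 28393) = (69845/23282 - 4329)/(-42925 - 28393) = -100717933/23282/(-71318) = -100717933/23282*(-1/71318) = 100717933/1660425676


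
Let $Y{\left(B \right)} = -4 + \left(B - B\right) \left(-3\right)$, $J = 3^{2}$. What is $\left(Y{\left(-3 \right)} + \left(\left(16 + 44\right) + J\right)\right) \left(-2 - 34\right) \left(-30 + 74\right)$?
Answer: $-102960$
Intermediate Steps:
$J = 9$
$Y{\left(B \right)} = -4$ ($Y{\left(B \right)} = -4 + 0 \left(-3\right) = -4 + 0 = -4$)
$\left(Y{\left(-3 \right)} + \left(\left(16 + 44\right) + J\right)\right) \left(-2 - 34\right) \left(-30 + 74\right) = \left(-4 + \left(\left(16 + 44\right) + 9\right)\right) \left(-2 - 34\right) \left(-30 + 74\right) = \left(-4 + \left(60 + 9\right)\right) \left(\left(-36\right) 44\right) = \left(-4 + 69\right) \left(-1584\right) = 65 \left(-1584\right) = -102960$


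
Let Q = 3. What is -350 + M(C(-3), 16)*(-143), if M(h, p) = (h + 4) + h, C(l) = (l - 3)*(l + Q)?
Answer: -922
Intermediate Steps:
C(l) = (-3 + l)*(3 + l) (C(l) = (l - 3)*(l + 3) = (-3 + l)*(3 + l))
M(h, p) = 4 + 2*h (M(h, p) = (4 + h) + h = 4 + 2*h)
-350 + M(C(-3), 16)*(-143) = -350 + (4 + 2*(-9 + (-3)²))*(-143) = -350 + (4 + 2*(-9 + 9))*(-143) = -350 + (4 + 2*0)*(-143) = -350 + (4 + 0)*(-143) = -350 + 4*(-143) = -350 - 572 = -922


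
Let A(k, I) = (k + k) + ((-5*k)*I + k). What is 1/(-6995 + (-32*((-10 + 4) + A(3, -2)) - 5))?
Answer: -1/8056 ≈ -0.00012413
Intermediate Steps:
A(k, I) = 3*k - 5*I*k (A(k, I) = 2*k + (-5*I*k + k) = 2*k + (k - 5*I*k) = 3*k - 5*I*k)
1/(-6995 + (-32*((-10 + 4) + A(3, -2)) - 5)) = 1/(-6995 + (-32*((-10 + 4) + 3*(3 - 5*(-2))) - 5)) = 1/(-6995 + (-32*(-6 + 3*(3 + 10)) - 5)) = 1/(-6995 + (-32*(-6 + 3*13) - 5)) = 1/(-6995 + (-32*(-6 + 39) - 5)) = 1/(-6995 + (-32*33 - 5)) = 1/(-6995 + (-1056 - 5)) = 1/(-6995 - 1061) = 1/(-8056) = -1/8056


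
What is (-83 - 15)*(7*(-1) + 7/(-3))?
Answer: 2744/3 ≈ 914.67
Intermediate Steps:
(-83 - 15)*(7*(-1) + 7/(-3)) = -98*(-7 + 7*(-⅓)) = -98*(-7 - 7/3) = -98*(-28/3) = 2744/3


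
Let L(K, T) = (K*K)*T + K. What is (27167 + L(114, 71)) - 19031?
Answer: 930966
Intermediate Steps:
L(K, T) = K + T*K² (L(K, T) = K²*T + K = T*K² + K = K + T*K²)
(27167 + L(114, 71)) - 19031 = (27167 + 114*(1 + 114*71)) - 19031 = (27167 + 114*(1 + 8094)) - 19031 = (27167 + 114*8095) - 19031 = (27167 + 922830) - 19031 = 949997 - 19031 = 930966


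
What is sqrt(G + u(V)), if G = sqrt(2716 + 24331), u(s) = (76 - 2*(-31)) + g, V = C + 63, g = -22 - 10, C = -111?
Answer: sqrt(106 + sqrt(27047)) ≈ 16.446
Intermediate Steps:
g = -32
V = -48 (V = -111 + 63 = -48)
u(s) = 106 (u(s) = (76 - 2*(-31)) - 32 = (76 + 62) - 32 = 138 - 32 = 106)
G = sqrt(27047) ≈ 164.46
sqrt(G + u(V)) = sqrt(sqrt(27047) + 106) = sqrt(106 + sqrt(27047))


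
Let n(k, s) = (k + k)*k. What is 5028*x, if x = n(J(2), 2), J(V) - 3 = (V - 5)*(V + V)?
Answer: 814536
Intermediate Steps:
J(V) = 3 + 2*V*(-5 + V) (J(V) = 3 + (V - 5)*(V + V) = 3 + (-5 + V)*(2*V) = 3 + 2*V*(-5 + V))
n(k, s) = 2*k² (n(k, s) = (2*k)*k = 2*k²)
x = 162 (x = 2*(3 - 10*2 + 2*2²)² = 2*(3 - 20 + 2*4)² = 2*(3 - 20 + 8)² = 2*(-9)² = 2*81 = 162)
5028*x = 5028*162 = 814536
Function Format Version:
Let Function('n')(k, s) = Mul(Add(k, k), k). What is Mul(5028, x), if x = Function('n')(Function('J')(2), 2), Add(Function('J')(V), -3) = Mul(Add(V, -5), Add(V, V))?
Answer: 814536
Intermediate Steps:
Function('J')(V) = Add(3, Mul(2, V, Add(-5, V))) (Function('J')(V) = Add(3, Mul(Add(V, -5), Add(V, V))) = Add(3, Mul(Add(-5, V), Mul(2, V))) = Add(3, Mul(2, V, Add(-5, V))))
Function('n')(k, s) = Mul(2, Pow(k, 2)) (Function('n')(k, s) = Mul(Mul(2, k), k) = Mul(2, Pow(k, 2)))
x = 162 (x = Mul(2, Pow(Add(3, Mul(-10, 2), Mul(2, Pow(2, 2))), 2)) = Mul(2, Pow(Add(3, -20, Mul(2, 4)), 2)) = Mul(2, Pow(Add(3, -20, 8), 2)) = Mul(2, Pow(-9, 2)) = Mul(2, 81) = 162)
Mul(5028, x) = Mul(5028, 162) = 814536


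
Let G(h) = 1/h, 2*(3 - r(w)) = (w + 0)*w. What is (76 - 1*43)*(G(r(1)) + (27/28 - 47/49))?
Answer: 13101/980 ≈ 13.368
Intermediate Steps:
r(w) = 3 - w²/2 (r(w) = 3 - (w + 0)*w/2 = 3 - w*w/2 = 3 - w²/2)
(76 - 1*43)*(G(r(1)) + (27/28 - 47/49)) = (76 - 1*43)*(1/(3 - ½*1²) + (27/28 - 47/49)) = (76 - 43)*(1/(3 - ½*1) + (27*(1/28) - 47*1/49)) = 33*(1/(3 - ½) + (27/28 - 47/49)) = 33*(1/(5/2) + 1/196) = 33*(⅖ + 1/196) = 33*(397/980) = 13101/980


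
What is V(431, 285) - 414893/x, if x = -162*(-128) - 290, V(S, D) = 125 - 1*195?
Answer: -1846113/20446 ≈ -90.292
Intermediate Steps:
V(S, D) = -70 (V(S, D) = 125 - 195 = -70)
x = 20446 (x = 20736 - 290 = 20446)
V(431, 285) - 414893/x = -70 - 414893/20446 = -1846113/20446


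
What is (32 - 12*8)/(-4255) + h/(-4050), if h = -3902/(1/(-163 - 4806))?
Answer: -8250009749/1723275 ≈ -4787.4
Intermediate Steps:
h = 19389038 (h = -3902/(1/(-4969)) = -3902/(-1/4969) = -3902*(-4969) = 19389038)
(32 - 12*8)/(-4255) + h/(-4050) = (32 - 12*8)/(-4255) + 19389038/(-4050) = (32 - 96)*(-1/4255) + 19389038*(-1/4050) = -64*(-1/4255) - 9694519/2025 = 64/4255 - 9694519/2025 = -8250009749/1723275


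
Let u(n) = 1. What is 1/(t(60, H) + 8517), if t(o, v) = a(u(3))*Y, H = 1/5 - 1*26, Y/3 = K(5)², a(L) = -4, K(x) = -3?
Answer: 1/8409 ≈ 0.00011892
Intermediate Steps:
Y = 27 (Y = 3*(-3)² = 3*9 = 27)
H = -129/5 (H = ⅕ - 26 = -129/5 ≈ -25.800)
t(o, v) = -108 (t(o, v) = -4*27 = -108)
1/(t(60, H) + 8517) = 1/(-108 + 8517) = 1/8409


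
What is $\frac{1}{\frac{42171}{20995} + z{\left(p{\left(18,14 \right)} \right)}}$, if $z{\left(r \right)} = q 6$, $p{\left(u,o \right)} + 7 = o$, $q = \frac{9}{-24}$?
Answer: $- \frac{83980}{20271} \approx -4.1429$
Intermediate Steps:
$q = - \frac{3}{8}$ ($q = 9 \left(- \frac{1}{24}\right) = - \frac{3}{8} \approx -0.375$)
$p{\left(u,o \right)} = -7 + o$
$z{\left(r \right)} = - \frac{9}{4}$ ($z{\left(r \right)} = \left(- \frac{3}{8}\right) 6 = - \frac{9}{4}$)
$\frac{1}{\frac{42171}{20995} + z{\left(p{\left(18,14 \right)} \right)}} = \frac{1}{\frac{42171}{20995} - \frac{9}{4}} = \frac{1}{- \frac{20271}{83980}} = - \frac{83980}{20271}$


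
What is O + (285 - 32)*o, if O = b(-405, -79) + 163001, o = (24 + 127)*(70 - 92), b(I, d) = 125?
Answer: -677340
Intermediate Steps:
o = -3322 (o = 151*(-22) = -3322)
O = 163126 (O = 125 + 163001 = 163126)
O + (285 - 32)*o = 163126 + (285 - 32)*(-3322) = 163126 + 253*(-3322) = 163126 - 840466 = -677340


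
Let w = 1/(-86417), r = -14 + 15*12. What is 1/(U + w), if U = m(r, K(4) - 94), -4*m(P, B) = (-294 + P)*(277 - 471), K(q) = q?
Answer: -86417/536476737 ≈ -0.00016108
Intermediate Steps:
r = 166 (r = -14 + 180 = 166)
m(P, B) = -14259 + 97*P/2 (m(P, B) = -(-294 + P)*(277 - 471)/4 = -(-294 + P)*(-194)/4 = -(57036 - 194*P)/4 = -14259 + 97*P/2)
U = -6208 (U = -14259 + (97/2)*166 = -14259 + 8051 = -6208)
w = -1/86417 ≈ -1.1572e-5
1/(U + w) = 1/(-6208 - 1/86417) = 1/(-536476737/86417) = -86417/536476737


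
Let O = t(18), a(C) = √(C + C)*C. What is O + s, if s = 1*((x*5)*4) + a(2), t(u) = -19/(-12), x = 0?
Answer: 67/12 ≈ 5.5833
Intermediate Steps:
t(u) = 19/12 (t(u) = -19*(-1/12) = 19/12)
a(C) = √2*C^(3/2) (a(C) = √(2*C)*C = (√2*√C)*C = √2*C^(3/2))
s = 4 (s = 1*((0*5)*4) + √2*2^(3/2) = 1*(0*4) + √2*(2*√2) = 1*0 + 4 = 0 + 4 = 4)
O = 19/12 ≈ 1.5833
O + s = 19/12 + 4 = 67/12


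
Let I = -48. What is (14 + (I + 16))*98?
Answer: -1764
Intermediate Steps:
(14 + (I + 16))*98 = (14 + (-48 + 16))*98 = (14 - 32)*98 = -18*98 = -1764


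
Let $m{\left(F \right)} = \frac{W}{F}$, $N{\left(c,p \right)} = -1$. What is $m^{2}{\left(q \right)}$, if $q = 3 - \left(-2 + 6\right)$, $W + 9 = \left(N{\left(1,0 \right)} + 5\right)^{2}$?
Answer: $49$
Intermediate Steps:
$W = 7$ ($W = -9 + \left(-1 + 5\right)^{2} = -9 + 4^{2} = -9 + 16 = 7$)
$q = -1$ ($q = 3 - 4 = -1$)
$m{\left(F \right)} = \frac{7}{F}$
$m^{2}{\left(q \right)} = \left(\frac{7}{-1}\right)^{2} = \left(7 \left(-1\right)\right)^{2} = \left(-7\right)^{2} = 49$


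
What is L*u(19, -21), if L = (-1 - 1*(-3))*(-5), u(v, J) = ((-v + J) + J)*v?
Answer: 11590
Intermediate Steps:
u(v, J) = v*(-v + 2*J) (u(v, J) = ((J - v) + J)*v = (-v + 2*J)*v = v*(-v + 2*J))
L = -10 (L = (-1 + 3)*(-5) = 2*(-5) = -10)
L*u(19, -21) = -190*(-1*19 + 2*(-21)) = -190*(-19 - 42) = -190*(-61) = -10*(-1159) = 11590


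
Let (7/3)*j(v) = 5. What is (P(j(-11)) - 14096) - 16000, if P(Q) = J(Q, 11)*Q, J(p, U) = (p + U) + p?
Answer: -1473099/49 ≈ -30063.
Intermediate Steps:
j(v) = 15/7 (j(v) = (3/7)*5 = 15/7)
J(p, U) = U + 2*p (J(p, U) = (U + p) + p = U + 2*p)
P(Q) = Q*(11 + 2*Q) (P(Q) = (11 + 2*Q)*Q = Q*(11 + 2*Q))
(P(j(-11)) - 14096) - 16000 = (15*(11 + 2*(15/7))/7 - 14096) - 16000 = (15*(11 + 30/7)/7 - 14096) - 16000 = ((15/7)*(107/7) - 14096) - 16000 = (1605/49 - 14096) - 16000 = -689099/49 - 16000 = -1473099/49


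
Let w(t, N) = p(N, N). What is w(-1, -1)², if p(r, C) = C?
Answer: 1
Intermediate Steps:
w(t, N) = N
w(-1, -1)² = (-1)² = 1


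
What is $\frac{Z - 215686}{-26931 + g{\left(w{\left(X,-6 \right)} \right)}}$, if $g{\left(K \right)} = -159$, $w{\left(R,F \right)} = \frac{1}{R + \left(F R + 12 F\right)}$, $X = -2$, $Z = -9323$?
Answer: $\frac{25001}{3010} \approx 8.306$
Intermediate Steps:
$w{\left(R,F \right)} = \frac{1}{R + 12 F + F R}$ ($w{\left(R,F \right)} = \frac{1}{R + \left(12 F + F R\right)} = \frac{1}{R + 12 F + F R}$)
$\frac{Z - 215686}{-26931 + g{\left(w{\left(X,-6 \right)} \right)}} = \frac{-9323 - 215686}{-26931 - 159} = - \frac{225009}{-27090} = \left(-225009\right) \left(- \frac{1}{27090}\right) = \frac{25001}{3010}$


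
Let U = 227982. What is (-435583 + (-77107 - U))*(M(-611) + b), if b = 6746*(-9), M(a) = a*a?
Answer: -231539251904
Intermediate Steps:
M(a) = a²
b = -60714
(-435583 + (-77107 - U))*(M(-611) + b) = (-435583 + (-77107 - 1*227982))*((-611)² - 60714) = (-435583 + (-77107 - 227982))*(373321 - 60714) = (-435583 - 305089)*312607 = -740672*312607 = -231539251904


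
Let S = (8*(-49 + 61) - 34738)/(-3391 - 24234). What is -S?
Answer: -34642/27625 ≈ -1.2540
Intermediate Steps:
S = 34642/27625 (S = (8*12 - 34738)/(-27625) = (96 - 34738)*(-1/27625) = -34642*(-1/27625) = 34642/27625 ≈ 1.2540)
-S = -1*34642/27625 = -34642/27625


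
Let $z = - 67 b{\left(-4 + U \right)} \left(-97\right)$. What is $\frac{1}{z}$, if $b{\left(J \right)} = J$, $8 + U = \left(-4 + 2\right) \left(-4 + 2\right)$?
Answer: $- \frac{1}{51992} \approx -1.9234 \cdot 10^{-5}$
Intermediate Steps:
$U = -4$ ($U = -8 + \left(-4 + 2\right) \left(-4 + 2\right) = -8 - -4 = -8 + 4 = -4$)
$z = -51992$ ($z = - 67 \left(-4 - 4\right) \left(-97\right) = \left(-67\right) \left(-8\right) \left(-97\right) = 536 \left(-97\right) = -51992$)
$\frac{1}{z} = \frac{1}{-51992} = - \frac{1}{51992}$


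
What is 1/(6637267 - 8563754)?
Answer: -1/1926487 ≈ -5.1908e-7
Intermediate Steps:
1/(6637267 - 8563754) = 1/(-1926487) = -1/1926487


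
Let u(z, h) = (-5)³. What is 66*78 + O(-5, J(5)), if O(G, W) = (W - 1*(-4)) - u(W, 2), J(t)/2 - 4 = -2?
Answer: 5281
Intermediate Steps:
J(t) = 4 (J(t) = 8 + 2*(-2) = 8 - 4 = 4)
u(z, h) = -125
O(G, W) = 129 + W (O(G, W) = (W - 1*(-4)) - 1*(-125) = (W + 4) + 125 = (4 + W) + 125 = 129 + W)
66*78 + O(-5, J(5)) = 66*78 + (129 + 4) = 5148 + 133 = 5281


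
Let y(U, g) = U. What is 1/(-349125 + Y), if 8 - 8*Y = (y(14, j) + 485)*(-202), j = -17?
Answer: -4/1346097 ≈ -2.9716e-6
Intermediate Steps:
Y = 50403/4 (Y = 1 - (14 + 485)*(-202)/8 = 1 - 499*(-202)/8 = 1 - ⅛*(-100798) = 1 + 50399/4 = 50403/4 ≈ 12601.)
1/(-349125 + Y) = 1/(-349125 + 50403/4) = 1/(-1346097/4) = -4/1346097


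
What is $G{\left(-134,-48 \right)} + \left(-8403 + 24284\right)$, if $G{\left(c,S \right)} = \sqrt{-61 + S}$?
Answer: $15881 + i \sqrt{109} \approx 15881.0 + 10.44 i$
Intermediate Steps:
$G{\left(-134,-48 \right)} + \left(-8403 + 24284\right) = \sqrt{-61 - 48} + \left(-8403 + 24284\right) = \sqrt{-109} + 15881 = i \sqrt{109} + 15881 = 15881 + i \sqrt{109}$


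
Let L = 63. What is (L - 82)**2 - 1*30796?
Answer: -30435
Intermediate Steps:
(L - 82)**2 - 1*30796 = (63 - 82)**2 - 1*30796 = (-19)**2 - 30796 = 361 - 30796 = -30435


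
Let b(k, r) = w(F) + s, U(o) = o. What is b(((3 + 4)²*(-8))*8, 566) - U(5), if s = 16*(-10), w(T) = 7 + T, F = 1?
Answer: -157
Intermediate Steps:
s = -160
b(k, r) = -152 (b(k, r) = (7 + 1) - 160 = 8 - 160 = -152)
b(((3 + 4)²*(-8))*8, 566) - U(5) = -152 - 1*5 = -152 - 5 = -157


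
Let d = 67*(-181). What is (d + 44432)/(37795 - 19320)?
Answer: 6461/3695 ≈ 1.7486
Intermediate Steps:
d = -12127
(d + 44432)/(37795 - 19320) = (-12127 + 44432)/(37795 - 19320) = 32305/18475 = 32305*(1/18475) = 6461/3695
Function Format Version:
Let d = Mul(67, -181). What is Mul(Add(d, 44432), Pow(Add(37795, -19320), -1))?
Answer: Rational(6461, 3695) ≈ 1.7486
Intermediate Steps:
d = -12127
Mul(Add(d, 44432), Pow(Add(37795, -19320), -1)) = Mul(Add(-12127, 44432), Pow(Add(37795, -19320), -1)) = Mul(32305, Pow(18475, -1)) = Mul(32305, Rational(1, 18475)) = Rational(6461, 3695)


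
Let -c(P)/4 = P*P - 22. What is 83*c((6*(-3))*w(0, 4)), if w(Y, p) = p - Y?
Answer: -1713784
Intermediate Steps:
c(P) = 88 - 4*P² (c(P) = -4*(P*P - 22) = -4*(P² - 22) = -4*(-22 + P²) = 88 - 4*P²)
83*c((6*(-3))*w(0, 4)) = 83*(88 - 4*324*(4 - 1*0)²) = 83*(88 - 4*324*(4 + 0)²) = 83*(88 - 4*(-18*4)²) = 83*(88 - 4*(-72)²) = 83*(88 - 4*5184) = 83*(88 - 20736) = 83*(-20648) = -1713784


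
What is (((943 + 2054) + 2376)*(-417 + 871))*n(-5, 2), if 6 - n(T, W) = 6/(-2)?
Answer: 21954078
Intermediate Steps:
n(T, W) = 9 (n(T, W) = 6 - 6/(-2) = 6 - 6*(-1)/2 = 6 - 1*(-3) = 6 + 3 = 9)
(((943 + 2054) + 2376)*(-417 + 871))*n(-5, 2) = (((943 + 2054) + 2376)*(-417 + 871))*9 = ((2997 + 2376)*454)*9 = (5373*454)*9 = 2439342*9 = 21954078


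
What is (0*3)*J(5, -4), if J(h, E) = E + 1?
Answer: 0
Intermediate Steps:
J(h, E) = 1 + E
(0*3)*J(5, -4) = (0*3)*(1 - 4) = 0*(-3) = 0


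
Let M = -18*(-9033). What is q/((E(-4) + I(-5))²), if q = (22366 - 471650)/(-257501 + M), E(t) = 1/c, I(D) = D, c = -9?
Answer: 9098001/50205803 ≈ 0.18121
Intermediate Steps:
M = 162594
E(t) = -⅑ (E(t) = 1/(-9) = -⅑)
q = 449284/94907 (q = (22366 - 471650)/(-257501 + 162594) = -449284/(-94907) = -449284*(-1/94907) = 449284/94907 ≈ 4.7339)
q/((E(-4) + I(-5))²) = 449284/(94907*((-⅑ - 5)²)) = 449284/(94907*((-46/9)²)) = 449284/(94907*(2116/81)) = (449284/94907)*(81/2116) = 9098001/50205803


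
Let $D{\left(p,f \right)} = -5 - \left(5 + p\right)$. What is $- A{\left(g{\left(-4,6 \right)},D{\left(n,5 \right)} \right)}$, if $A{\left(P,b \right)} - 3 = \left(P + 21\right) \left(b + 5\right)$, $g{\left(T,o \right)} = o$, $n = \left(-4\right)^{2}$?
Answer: $564$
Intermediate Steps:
$n = 16$
$D{\left(p,f \right)} = -10 - p$ ($D{\left(p,f \right)} = -5 - \left(5 + p\right) = -10 - p$)
$A{\left(P,b \right)} = 3 + \left(5 + b\right) \left(21 + P\right)$ ($A{\left(P,b \right)} = 3 + \left(P + 21\right) \left(b + 5\right) = 3 + \left(21 + P\right) \left(5 + b\right) = 3 + \left(5 + b\right) \left(21 + P\right)$)
$- A{\left(g{\left(-4,6 \right)},D{\left(n,5 \right)} \right)} = - (108 + 5 \cdot 6 + 21 \left(-10 - 16\right) + 6 \left(-10 - 16\right)) = - (108 + 30 + 21 \left(-10 - 16\right) + 6 \left(-10 - 16\right)) = - (108 + 30 + 21 \left(-26\right) + 6 \left(-26\right)) = - (108 + 30 - 546 - 156) = \left(-1\right) \left(-564\right) = 564$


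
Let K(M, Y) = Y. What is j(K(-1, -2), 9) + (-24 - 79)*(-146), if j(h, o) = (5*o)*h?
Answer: 14948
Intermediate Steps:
j(h, o) = 5*h*o
j(K(-1, -2), 9) + (-24 - 79)*(-146) = 5*(-2)*9 + (-24 - 79)*(-146) = -90 - 103*(-146) = -90 + 15038 = 14948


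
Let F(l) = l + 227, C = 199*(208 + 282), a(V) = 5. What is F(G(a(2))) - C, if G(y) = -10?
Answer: -97293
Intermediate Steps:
C = 97510 (C = 199*490 = 97510)
F(l) = 227 + l
F(G(a(2))) - C = (227 - 10) - 1*97510 = 217 - 97510 = -97293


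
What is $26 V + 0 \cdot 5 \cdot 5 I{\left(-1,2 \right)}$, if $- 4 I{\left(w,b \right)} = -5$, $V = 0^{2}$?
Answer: $0$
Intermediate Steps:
$V = 0$
$I{\left(w,b \right)} = \frac{5}{4}$ ($I{\left(w,b \right)} = \left(- \frac{1}{4}\right) \left(-5\right) = \frac{5}{4}$)
$26 V + 0 \cdot 5 \cdot 5 I{\left(-1,2 \right)} = 26 \cdot 0 + 0 \cdot 5 \cdot 5 \cdot \frac{5}{4} = 0 + 0 \cdot 5 \cdot \frac{5}{4} = 0 + 0 \cdot \frac{5}{4} = 0 + 0 = 0$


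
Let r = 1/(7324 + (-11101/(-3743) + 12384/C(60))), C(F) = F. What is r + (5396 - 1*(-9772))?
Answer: 2138489939803/140986941 ≈ 15168.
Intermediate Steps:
r = 18715/140986941 (r = 1/(7324 + (-11101/(-3743) + 12384/60)) = 1/(7324 + (-11101*(-1/3743) + 12384*(1/60))) = 1/(7324 + (11101/3743 + 1032/5)) = 1/(7324 + 3918281/18715) = 1/(140986941/18715) = 18715/140986941 ≈ 0.00013274)
r + (5396 - 1*(-9772)) = 18715/140986941 + (5396 - 1*(-9772)) = 18715/140986941 + (5396 + 9772) = 18715/140986941 + 15168 = 2138489939803/140986941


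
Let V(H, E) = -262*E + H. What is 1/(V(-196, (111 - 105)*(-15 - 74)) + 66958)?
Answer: 1/206670 ≈ 4.8386e-6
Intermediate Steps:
V(H, E) = H - 262*E
1/(V(-196, (111 - 105)*(-15 - 74)) + 66958) = 1/((-196 - 262*(111 - 105)*(-15 - 74)) + 66958) = 1/((-196 - 1572*(-89)) + 66958) = 1/((-196 - 262*(-534)) + 66958) = 1/((-196 + 139908) + 66958) = 1/(139712 + 66958) = 1/206670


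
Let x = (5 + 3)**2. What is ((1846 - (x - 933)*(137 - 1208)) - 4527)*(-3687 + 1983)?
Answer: 1590479520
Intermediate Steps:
x = 64 (x = 8**2 = 64)
((1846 - (x - 933)*(137 - 1208)) - 4527)*(-3687 + 1983) = ((1846 - (64 - 933)*(137 - 1208)) - 4527)*(-3687 + 1983) = ((1846 - (-869)*(-1071)) - 4527)*(-1704) = ((1846 - 1*930699) - 4527)*(-1704) = ((1846 - 930699) - 4527)*(-1704) = (-928853 - 4527)*(-1704) = -933380*(-1704) = 1590479520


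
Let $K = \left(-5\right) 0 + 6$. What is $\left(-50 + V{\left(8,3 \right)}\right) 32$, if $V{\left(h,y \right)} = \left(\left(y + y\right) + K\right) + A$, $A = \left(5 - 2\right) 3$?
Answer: $-928$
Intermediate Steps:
$K = 6$ ($K = 0 + 6 = 6$)
$A = 9$ ($A = 3 \cdot 3 = 9$)
$V{\left(h,y \right)} = 15 + 2 y$ ($V{\left(h,y \right)} = \left(\left(y + y\right) + 6\right) + 9 = \left(2 y + 6\right) + 9 = \left(6 + 2 y\right) + 9 = 15 + 2 y$)
$\left(-50 + V{\left(8,3 \right)}\right) 32 = \left(-50 + \left(15 + 2 \cdot 3\right)\right) 32 = \left(-50 + \left(15 + 6\right)\right) 32 = \left(-50 + 21\right) 32 = \left(-29\right) 32 = -928$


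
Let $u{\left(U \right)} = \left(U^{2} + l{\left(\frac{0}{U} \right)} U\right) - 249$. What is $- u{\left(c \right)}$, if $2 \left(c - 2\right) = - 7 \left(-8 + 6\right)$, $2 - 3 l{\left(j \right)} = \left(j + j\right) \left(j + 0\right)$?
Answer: $162$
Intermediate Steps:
$l{\left(j \right)} = \frac{2}{3} - \frac{2 j^{2}}{3}$ ($l{\left(j \right)} = \frac{2}{3} - \frac{\left(j + j\right) \left(j + 0\right)}{3} = \frac{2}{3} - \frac{2 j j}{3} = \frac{2}{3} - \frac{2 j^{2}}{3}$)
$c = 9$ ($c = 2 + \frac{\left(-7\right) \left(-8 + 6\right)}{2} = 2 + \frac{\left(-7\right) \left(-2\right)}{2} = 2 + \frac{1}{2} \cdot 14 = 2 + 7 = 9$)
$u{\left(U \right)} = -249 + U^{2} + \frac{2 U}{3}$ ($u{\left(U \right)} = \left(U^{2} + \left(\frac{2}{3} - \frac{2 \left(\frac{0}{U}\right)^{2}}{3}\right) U\right) - 249 = \left(U^{2} + \left(\frac{2}{3} - \frac{2 \cdot 0^{2}}{3}\right) U\right) - 249 = \left(U^{2} + \left(\frac{2}{3} - 0\right) U\right) - 249 = \left(U^{2} + \left(\frac{2}{3} + 0\right) U\right) - 249 = \left(U^{2} + \frac{2 U}{3}\right) - 249 = -249 + U^{2} + \frac{2 U}{3}$)
$- u{\left(c \right)} = - (-249 + 9^{2} + \frac{2}{3} \cdot 9) = - (-249 + 81 + 6) = \left(-1\right) \left(-162\right) = 162$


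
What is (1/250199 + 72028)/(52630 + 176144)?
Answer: 6007111191/19079675342 ≈ 0.31484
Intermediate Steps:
(1/250199 + 72028)/(52630 + 176144) = (1/250199 + 72028)/228774 = (18021333573/250199)*(1/228774) = 6007111191/19079675342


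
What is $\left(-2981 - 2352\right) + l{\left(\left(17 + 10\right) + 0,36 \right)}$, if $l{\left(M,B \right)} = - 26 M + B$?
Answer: $-5999$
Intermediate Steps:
$l{\left(M,B \right)} = B - 26 M$
$\left(-2981 - 2352\right) + l{\left(\left(17 + 10\right) + 0,36 \right)} = \left(-2981 - 2352\right) + \left(36 - 26 \left(\left(17 + 10\right) + 0\right)\right) = -5333 + \left(36 - 26 \left(27 + 0\right)\right) = -5333 + \left(36 - 702\right) = -5333 - 666 = -5999$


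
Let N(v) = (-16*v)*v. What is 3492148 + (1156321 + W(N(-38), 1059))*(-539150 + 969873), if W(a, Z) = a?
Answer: 488106118039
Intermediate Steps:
N(v) = -16*v**2
3492148 + (1156321 + W(N(-38), 1059))*(-539150 + 969873) = 3492148 + (1156321 - 16*(-38)**2)*(-539150 + 969873) = 3492148 + (1156321 - 16*1444)*430723 = 3492148 + (1156321 - 23104)*430723 = 3492148 + 1133217*430723 = 3492148 + 488102625891 = 488106118039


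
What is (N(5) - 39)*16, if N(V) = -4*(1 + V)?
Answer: -1008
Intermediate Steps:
N(V) = -4 - 4*V
(N(5) - 39)*16 = ((-4 - 4*5) - 39)*16 = ((-4 - 20) - 39)*16 = (-24 - 39)*16 = -63*16 = -1008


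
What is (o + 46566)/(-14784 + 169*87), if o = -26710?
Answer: -19856/81 ≈ -245.14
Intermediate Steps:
(o + 46566)/(-14784 + 169*87) = (-26710 + 46566)/(-14784 + 169*87) = 19856/(-14784 + 14703) = 19856/(-81) = 19856*(-1/81) = -19856/81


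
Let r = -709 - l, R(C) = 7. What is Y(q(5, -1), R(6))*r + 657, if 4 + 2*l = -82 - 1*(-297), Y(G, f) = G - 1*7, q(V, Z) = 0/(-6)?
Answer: 12717/2 ≈ 6358.5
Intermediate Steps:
q(V, Z) = 0 (q(V, Z) = 0*(-1/6) = 0)
Y(G, f) = -7 + G (Y(G, f) = G - 7 = -7 + G)
l = 211/2 (l = -2 + (-82 - 1*(-297))/2 = -2 + (-82 + 297)/2 = -2 + (1/2)*215 = -2 + 215/2 = 211/2 ≈ 105.50)
r = -1629/2 (r = -709 - 1*211/2 = -709 - 211/2 = -1629/2 ≈ -814.50)
Y(q(5, -1), R(6))*r + 657 = (-7 + 0)*(-1629/2) + 657 = -7*(-1629/2) + 657 = 11403/2 + 657 = 12717/2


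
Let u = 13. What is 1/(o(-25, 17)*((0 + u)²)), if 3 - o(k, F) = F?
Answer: -1/2366 ≈ -0.00042265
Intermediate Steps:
o(k, F) = 3 - F
1/(o(-25, 17)*((0 + u)²)) = 1/((3 - 1*17)*((0 + 13)²)) = 1/((3 - 17)*(13²)) = 1/(-14*169) = -1/14*1/169 = -1/2366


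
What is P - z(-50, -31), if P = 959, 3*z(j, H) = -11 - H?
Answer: 2857/3 ≈ 952.33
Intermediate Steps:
z(j, H) = -11/3 - H/3 (z(j, H) = (-11 - H)/3 = -11/3 - H/3)
P - z(-50, -31) = 959 - (-11/3 - ⅓*(-31)) = 959 - (-11/3 + 31/3) = 959 - 1*20/3 = 959 - 20/3 = 2857/3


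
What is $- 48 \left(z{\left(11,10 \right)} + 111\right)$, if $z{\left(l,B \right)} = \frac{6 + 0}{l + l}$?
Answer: $- \frac{58752}{11} \approx -5341.1$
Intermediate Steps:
$z{\left(l,B \right)} = \frac{3}{l}$ ($z{\left(l,B \right)} = \frac{6}{2 l} = 6 \frac{1}{2 l} = \frac{3}{l}$)
$- 48 \left(z{\left(11,10 \right)} + 111\right) = - 48 \left(\frac{3}{11} + 111\right) = \left(-48\right) \frac{1224}{11} = - \frac{58752}{11}$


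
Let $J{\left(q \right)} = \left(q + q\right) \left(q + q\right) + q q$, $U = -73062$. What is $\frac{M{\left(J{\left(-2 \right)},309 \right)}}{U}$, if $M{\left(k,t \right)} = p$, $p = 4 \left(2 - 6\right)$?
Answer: $\frac{8}{36531} \approx 0.00021899$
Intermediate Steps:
$J{\left(q \right)} = 5 q^{2}$ ($J{\left(q \right)} = 2 q 2 q + q^{2} = 4 q^{2} + q^{2} = 5 q^{2}$)
$p = -16$ ($p = 4 \left(-4\right) = -16$)
$M{\left(k,t \right)} = -16$
$\frac{M{\left(J{\left(-2 \right)},309 \right)}}{U} = - \frac{16}{-73062} = \left(-16\right) \left(- \frac{1}{73062}\right) = \frac{8}{36531}$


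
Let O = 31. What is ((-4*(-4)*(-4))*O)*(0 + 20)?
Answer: -39680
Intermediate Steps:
((-4*(-4)*(-4))*O)*(0 + 20) = ((-4*(-4)*(-4))*31)*(0 + 20) = ((16*(-4))*31)*20 = -64*31*20 = -1984*20 = -39680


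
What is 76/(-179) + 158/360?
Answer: 461/32220 ≈ 0.014308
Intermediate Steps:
76/(-179) + 158/360 = 76*(-1/179) + 158*(1/360) = -76/179 + 79/180 = 461/32220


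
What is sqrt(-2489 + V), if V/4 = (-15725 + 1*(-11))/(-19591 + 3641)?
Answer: I*sqrt(6322038657)/1595 ≈ 49.85*I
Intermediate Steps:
V = 31472/7975 (V = 4*((-15725 + 1*(-11))/(-19591 + 3641)) = 4*((-15725 - 11)/(-15950)) = 4*(-15736*(-1/15950)) = 4*(7868/7975) = 31472/7975 ≈ 3.9463)
sqrt(-2489 + V) = sqrt(-2489 + 31472/7975) = sqrt(-19818303/7975) = I*sqrt(6322038657)/1595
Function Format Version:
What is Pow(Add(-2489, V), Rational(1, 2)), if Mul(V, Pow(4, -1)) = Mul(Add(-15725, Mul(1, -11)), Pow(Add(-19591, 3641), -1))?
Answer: Mul(Rational(1, 1595), I, Pow(6322038657, Rational(1, 2))) ≈ Mul(49.850, I)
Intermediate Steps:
V = Rational(31472, 7975) (V = Mul(4, Mul(Add(-15725, Mul(1, -11)), Pow(Add(-19591, 3641), -1))) = Mul(4, Mul(Add(-15725, -11), Pow(-15950, -1))) = Mul(4, Mul(-15736, Rational(-1, 15950))) = Mul(4, Rational(7868, 7975)) = Rational(31472, 7975) ≈ 3.9463)
Pow(Add(-2489, V), Rational(1, 2)) = Pow(Add(-2489, Rational(31472, 7975)), Rational(1, 2)) = Pow(Rational(-19818303, 7975), Rational(1, 2)) = Mul(Rational(1, 1595), I, Pow(6322038657, Rational(1, 2)))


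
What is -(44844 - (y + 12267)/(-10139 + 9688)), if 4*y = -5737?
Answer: -80941907/1804 ≈ -44868.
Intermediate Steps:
y = -5737/4 (y = (1/4)*(-5737) = -5737/4 ≈ -1434.3)
-(44844 - (y + 12267)/(-10139 + 9688)) = -(44844 - (-5737/4 + 12267)/(-10139 + 9688)) = -(44844 - 43331/(4*(-451))) = -(44844 - 43331*(-1)/(4*451)) = -(44844 - 1*(-43331/1804)) = -(44844 + 43331/1804) = -1*80941907/1804 = -80941907/1804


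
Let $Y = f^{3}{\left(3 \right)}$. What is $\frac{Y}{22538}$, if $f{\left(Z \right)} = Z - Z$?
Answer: $0$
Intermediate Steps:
$f{\left(Z \right)} = 0$
$Y = 0$ ($Y = 0^{3} = 0$)
$\frac{Y}{22538} = \frac{0}{22538} = 0 \cdot \frac{1}{22538} = 0$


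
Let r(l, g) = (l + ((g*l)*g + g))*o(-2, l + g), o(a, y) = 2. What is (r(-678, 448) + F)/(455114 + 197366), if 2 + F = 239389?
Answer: -271915697/652480 ≈ -416.74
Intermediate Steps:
F = 239387 (F = -2 + 239389 = 239387)
r(l, g) = 2*g + 2*l + 2*l*g² (r(l, g) = (l + ((g*l)*g + g))*2 = (l + (l*g² + g))*2 = (l + (g + l*g²))*2 = (g + l + l*g²)*2 = 2*g + 2*l + 2*l*g²)
(r(-678, 448) + F)/(455114 + 197366) = ((2*448 + 2*(-678) + 2*(-678)*448²) + 239387)/(455114 + 197366) = ((896 - 1356 + 2*(-678)*200704) + 239387)/652480 = ((896 - 1356 - 272154624) + 239387)*(1/652480) = (-272155084 + 239387)*(1/652480) = -271915697*1/652480 = -271915697/652480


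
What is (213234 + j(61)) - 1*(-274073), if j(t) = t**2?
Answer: 491028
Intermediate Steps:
(213234 + j(61)) - 1*(-274073) = (213234 + 61**2) - 1*(-274073) = (213234 + 3721) + 274073 = 216955 + 274073 = 491028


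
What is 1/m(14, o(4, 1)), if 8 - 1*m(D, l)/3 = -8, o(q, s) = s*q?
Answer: 1/48 ≈ 0.020833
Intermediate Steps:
o(q, s) = q*s
m(D, l) = 48 (m(D, l) = 24 - 3*(-8) = 24 + 24 = 48)
1/m(14, o(4, 1)) = 1/48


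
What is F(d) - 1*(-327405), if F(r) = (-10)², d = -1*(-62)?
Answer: 327505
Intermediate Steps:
d = 62
F(r) = 100
F(d) - 1*(-327405) = 100 - 1*(-327405) = 100 + 327405 = 327505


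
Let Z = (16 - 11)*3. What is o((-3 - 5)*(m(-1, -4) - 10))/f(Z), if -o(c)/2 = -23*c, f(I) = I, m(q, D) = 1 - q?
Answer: 2944/15 ≈ 196.27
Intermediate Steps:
Z = 15 (Z = 5*3 = 15)
o(c) = 46*c (o(c) = -(-46)*c = 46*c)
o((-3 - 5)*(m(-1, -4) - 10))/f(Z) = (46*((-3 - 5)*((1 - 1*(-1)) - 10)))/15 = (46*(-8*((1 + 1) - 10)))*(1/15) = (46*(-8*(2 - 10)))*(1/15) = (46*(-8*(-8)))*(1/15) = (46*64)*(1/15) = 2944*(1/15) = 2944/15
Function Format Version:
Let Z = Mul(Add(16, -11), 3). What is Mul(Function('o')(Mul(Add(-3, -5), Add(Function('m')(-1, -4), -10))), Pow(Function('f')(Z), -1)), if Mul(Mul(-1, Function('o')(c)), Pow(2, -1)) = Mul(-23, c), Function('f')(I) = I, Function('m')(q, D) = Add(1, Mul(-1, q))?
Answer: Rational(2944, 15) ≈ 196.27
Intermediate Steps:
Z = 15 (Z = Mul(5, 3) = 15)
Function('o')(c) = Mul(46, c) (Function('o')(c) = Mul(-2, Mul(-23, c)) = Mul(46, c))
Mul(Function('o')(Mul(Add(-3, -5), Add(Function('m')(-1, -4), -10))), Pow(Function('f')(Z), -1)) = Mul(Mul(46, Mul(Add(-3, -5), Add(Add(1, Mul(-1, -1)), -10))), Pow(15, -1)) = Mul(Mul(46, Mul(-8, Add(Add(1, 1), -10))), Rational(1, 15)) = Mul(Mul(46, Mul(-8, Add(2, -10))), Rational(1, 15)) = Mul(Mul(46, Mul(-8, -8)), Rational(1, 15)) = Mul(Mul(46, 64), Rational(1, 15)) = Mul(2944, Rational(1, 15)) = Rational(2944, 15)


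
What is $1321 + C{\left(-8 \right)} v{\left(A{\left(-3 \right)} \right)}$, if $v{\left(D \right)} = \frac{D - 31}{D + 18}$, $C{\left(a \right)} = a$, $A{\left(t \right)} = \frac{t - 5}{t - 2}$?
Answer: $1333$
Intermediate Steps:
$A{\left(t \right)} = \frac{-5 + t}{-2 + t}$
$v{\left(D \right)} = \frac{-31 + D}{18 + D}$
$1321 + C{\left(-8 \right)} v{\left(A{\left(-3 \right)} \right)} = 1321 - 8 \frac{-31 + \frac{-5 - 3}{-2 - 3}}{18 + \frac{-5 - 3}{-2 - 3}} = 1321 - 8 \frac{-31 + \frac{1}{-5} \left(-8\right)}{18 + \frac{1}{-5} \left(-8\right)} = 1321 - 8 \frac{-31 - - \frac{8}{5}}{18 - - \frac{8}{5}} = 1321 - 8 \frac{-31 + \frac{8}{5}}{18 + \frac{8}{5}} = 1321 - 8 \frac{1}{\frac{98}{5}} \left(- \frac{147}{5}\right) = 1321 - 8 \cdot \frac{5}{98} \left(- \frac{147}{5}\right) = 1321 - -12 = 1321 + 12 = 1333$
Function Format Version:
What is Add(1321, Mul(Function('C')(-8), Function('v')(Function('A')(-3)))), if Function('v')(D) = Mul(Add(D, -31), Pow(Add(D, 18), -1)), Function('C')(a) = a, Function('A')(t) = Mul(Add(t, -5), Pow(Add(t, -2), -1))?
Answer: 1333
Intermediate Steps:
Function('A')(t) = Mul(Pow(Add(-2, t), -1), Add(-5, t)) (Function('A')(t) = Mul(Add(-5, t), Pow(Add(-2, t), -1)) = Mul(Pow(Add(-2, t), -1), Add(-5, t)))
Function('v')(D) = Mul(Pow(Add(18, D), -1), Add(-31, D)) (Function('v')(D) = Mul(Add(-31, D), Pow(Add(18, D), -1)) = Mul(Pow(Add(18, D), -1), Add(-31, D)))
Add(1321, Mul(Function('C')(-8), Function('v')(Function('A')(-3)))) = Add(1321, Mul(-8, Mul(Pow(Add(18, Mul(Pow(Add(-2, -3), -1), Add(-5, -3))), -1), Add(-31, Mul(Pow(Add(-2, -3), -1), Add(-5, -3)))))) = Add(1321, Mul(-8, Mul(Pow(Add(18, Mul(Pow(-5, -1), -8)), -1), Add(-31, Mul(Pow(-5, -1), -8))))) = Add(1321, Mul(-8, Mul(Pow(Add(18, Mul(Rational(-1, 5), -8)), -1), Add(-31, Mul(Rational(-1, 5), -8))))) = Add(1321, Mul(-8, Mul(Pow(Add(18, Rational(8, 5)), -1), Add(-31, Rational(8, 5))))) = Add(1321, Mul(-8, Mul(Pow(Rational(98, 5), -1), Rational(-147, 5)))) = Add(1321, Mul(-8, Mul(Rational(5, 98), Rational(-147, 5)))) = Add(1321, Mul(-8, Rational(-3, 2))) = Add(1321, 12) = 1333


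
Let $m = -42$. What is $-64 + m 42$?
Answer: $-1828$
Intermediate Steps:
$-64 + m 42 = -64 - 1764 = -1828$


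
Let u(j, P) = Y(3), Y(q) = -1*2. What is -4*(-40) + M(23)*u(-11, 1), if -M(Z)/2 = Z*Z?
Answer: 2276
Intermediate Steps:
Y(q) = -2
M(Z) = -2*Z² (M(Z) = -2*Z*Z = -2*Z²)
u(j, P) = -2
-4*(-40) + M(23)*u(-11, 1) = -4*(-40) - 2*23²*(-2) = 160 - 2*529*(-2) = 160 - 1058*(-2) = 160 + 2116 = 2276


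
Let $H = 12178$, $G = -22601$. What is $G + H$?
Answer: $-10423$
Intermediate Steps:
$G + H = -22601 + 12178 = -10423$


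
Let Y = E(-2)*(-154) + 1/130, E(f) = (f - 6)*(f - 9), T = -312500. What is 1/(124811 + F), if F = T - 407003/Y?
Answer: -1761759/330609874561 ≈ -5.3288e-6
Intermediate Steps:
E(f) = (-9 + f)*(-6 + f) (E(f) = (-6 + f)*(-9 + f) = (-9 + f)*(-6 + f))
Y = -1761759/130 (Y = (54 + (-2)**2 - 15*(-2))*(-154) + 1/130 = (54 + 4 + 30)*(-154) + 1/130 = 88*(-154) + 1/130 = -13552 + 1/130 = -1761759/130 ≈ -13552.)
F = -550496777110/1761759 (F = -312500 - 407003/(-1761759/130) = -312500 - 407003*(-130/1761759) = -312500 + 52910390/1761759 = -550496777110/1761759 ≈ -3.1247e+5)
1/(124811 + F) = 1/(124811 - 550496777110/1761759) = 1/(-330609874561/1761759) = -1761759/330609874561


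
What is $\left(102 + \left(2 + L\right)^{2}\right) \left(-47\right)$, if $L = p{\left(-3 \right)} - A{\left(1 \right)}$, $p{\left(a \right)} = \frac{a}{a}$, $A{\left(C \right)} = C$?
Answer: $-4982$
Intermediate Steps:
$p{\left(a \right)} = 1$
$L = 0$ ($L = 1 - 1 = 0$)
$\left(102 + \left(2 + L\right)^{2}\right) \left(-47\right) = \left(102 + \left(2 + 0\right)^{2}\right) \left(-47\right) = \left(102 + 2^{2}\right) \left(-47\right) = \left(102 + 4\right) \left(-47\right) = 106 \left(-47\right) = -4982$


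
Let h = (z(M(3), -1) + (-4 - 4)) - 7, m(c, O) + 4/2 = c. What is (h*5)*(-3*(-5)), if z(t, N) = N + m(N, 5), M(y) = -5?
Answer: -1425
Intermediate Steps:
m(c, O) = -2 + c
z(t, N) = -2 + 2*N (z(t, N) = N + (-2 + N) = -2 + 2*N)
h = -19 (h = ((-2 + 2*(-1)) + (-4 - 4)) - 7 = ((-2 - 2) - 8) - 7 = (-4 - 8) - 7 = -12 - 7 = -19)
(h*5)*(-3*(-5)) = (-19*5)*(-3*(-5)) = -95*15 = -1425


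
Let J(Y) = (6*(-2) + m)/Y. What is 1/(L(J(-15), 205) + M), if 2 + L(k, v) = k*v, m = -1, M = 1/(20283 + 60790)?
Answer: 243219/42725474 ≈ 0.0056926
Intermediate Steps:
M = 1/81073 ≈ 1.2335e-5
J(Y) = -13/Y (J(Y) = (6*(-2) - 1)/Y = (-12 - 1)/Y = -13/Y)
L(k, v) = -2 + k*v
1/(L(J(-15), 205) + M) = 1/((-2 - 13/(-15)*205) + 1/81073) = 1/((-2 - 13*(-1/15)*205) + 1/81073) = 1/((-2 + (13/15)*205) + 1/81073) = 1/((-2 + 533/3) + 1/81073) = 1/(527/3 + 1/81073) = 1/(42725474/243219) = 243219/42725474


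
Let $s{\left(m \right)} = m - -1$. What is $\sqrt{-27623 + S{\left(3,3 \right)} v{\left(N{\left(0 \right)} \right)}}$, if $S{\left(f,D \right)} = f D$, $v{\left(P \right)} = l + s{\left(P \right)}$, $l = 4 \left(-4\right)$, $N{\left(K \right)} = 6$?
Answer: $2 i \sqrt{6926} \approx 166.45 i$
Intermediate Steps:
$s{\left(m \right)} = 1 + m$ ($s{\left(m \right)} = m + 1 = 1 + m$)
$l = -16$
$v{\left(P \right)} = -15 + P$ ($v{\left(P \right)} = -16 + \left(1 + P\right) = -15 + P$)
$S{\left(f,D \right)} = D f$
$\sqrt{-27623 + S{\left(3,3 \right)} v{\left(N{\left(0 \right)} \right)}} = \sqrt{-27623 + 3 \cdot 3 \left(-15 + 6\right)} = \sqrt{-27623 + 9 \left(-9\right)} = \sqrt{-27623 - 81} = \sqrt{-27704} = 2 i \sqrt{6926}$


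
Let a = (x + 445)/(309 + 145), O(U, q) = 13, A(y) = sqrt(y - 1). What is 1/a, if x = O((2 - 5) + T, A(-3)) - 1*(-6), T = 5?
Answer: 227/232 ≈ 0.97845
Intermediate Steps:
A(y) = sqrt(-1 + y)
x = 19 (x = 13 - 1*(-6) = 13 + 6 = 19)
a = 232/227 (a = (19 + 445)/(309 + 145) = 464/454 = 464*(1/454) = 232/227 ≈ 1.0220)
1/a = 1/(232/227) = 227/232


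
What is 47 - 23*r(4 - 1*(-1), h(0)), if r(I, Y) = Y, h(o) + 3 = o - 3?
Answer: 185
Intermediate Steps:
h(o) = -6 + o (h(o) = -3 + (o - 3) = -3 + (-3 + o) = -6 + o)
47 - 23*r(4 - 1*(-1), h(0)) = 47 - 23*(-6 + 0) = 47 - 23*(-6) = 47 + 138 = 185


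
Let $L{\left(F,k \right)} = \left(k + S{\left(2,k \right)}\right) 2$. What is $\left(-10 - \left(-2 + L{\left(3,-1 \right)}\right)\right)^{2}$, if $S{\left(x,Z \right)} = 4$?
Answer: $196$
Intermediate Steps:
$L{\left(F,k \right)} = 8 + 2 k$ ($L{\left(F,k \right)} = \left(k + 4\right) 2 = \left(4 + k\right) 2 = 8 + 2 k$)
$\left(-10 - \left(-2 + L{\left(3,-1 \right)}\right)\right)^{2} = \left(-10 + \left(2 \cdot 1 - \left(8 + 2 \left(-1\right)\right)\right)\right)^{2} = \left(-10 + \left(2 - \left(8 - 2\right)\right)\right)^{2} = \left(-10 + \left(2 - 6\right)\right)^{2} = \left(-10 - 4\right)^{2} = \left(-14\right)^{2} = 196$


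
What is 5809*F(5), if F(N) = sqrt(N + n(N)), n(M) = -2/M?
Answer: 5809*sqrt(115)/5 ≈ 12459.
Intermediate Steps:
F(N) = sqrt(N - 2/N)
5809*F(5) = 5809*sqrt(5 - 2/5) = 5809*sqrt(23/5) = 5809*(sqrt(115)/5) = 5809*sqrt(115)/5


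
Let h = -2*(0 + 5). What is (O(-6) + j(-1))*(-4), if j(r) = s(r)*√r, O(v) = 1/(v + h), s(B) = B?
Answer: ¼ + 4*I ≈ 0.25 + 4.0*I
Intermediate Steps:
h = -10 (h = -2*5 = -10)
O(v) = 1/(-10 + v) (O(v) = 1/(v - 10) = 1/(-10 + v))
j(r) = r^(3/2) (j(r) = r*√r = r^(3/2))
(O(-6) + j(-1))*(-4) = (1/(-10 - 6) + (-1)^(3/2))*(-4) = (1/(-16) - I)*(-4) = (-1/16 - I)*(-4) = ¼ + 4*I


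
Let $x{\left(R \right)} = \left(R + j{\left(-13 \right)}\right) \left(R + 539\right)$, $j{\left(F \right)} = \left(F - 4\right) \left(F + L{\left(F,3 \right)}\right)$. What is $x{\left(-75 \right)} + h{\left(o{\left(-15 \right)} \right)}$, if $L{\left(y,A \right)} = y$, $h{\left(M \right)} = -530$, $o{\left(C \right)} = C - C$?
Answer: $169758$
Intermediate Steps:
$o{\left(C \right)} = 0$
$j{\left(F \right)} = 2 F \left(-4 + F\right)$ ($j{\left(F \right)} = \left(F - 4\right) \left(F + F\right) = \left(-4 + F\right) 2 F = 2 F \left(-4 + F\right)$)
$x{\left(R \right)} = \left(442 + R\right) \left(539 + R\right)$ ($x{\left(R \right)} = \left(R + 2 \left(-13\right) \left(-4 - 13\right)\right) \left(R + 539\right) = \left(R + 2 \left(-13\right) \left(-17\right)\right) \left(539 + R\right) = \left(R + 442\right) \left(539 + R\right) = \left(442 + R\right) \left(539 + R\right)$)
$x{\left(-75 \right)} + h{\left(o{\left(-15 \right)} \right)} = \left(238238 + \left(-75\right)^{2} + 981 \left(-75\right)\right) - 530 = \left(238238 + 5625 - 73575\right) - 530 = 170288 - 530 = 169758$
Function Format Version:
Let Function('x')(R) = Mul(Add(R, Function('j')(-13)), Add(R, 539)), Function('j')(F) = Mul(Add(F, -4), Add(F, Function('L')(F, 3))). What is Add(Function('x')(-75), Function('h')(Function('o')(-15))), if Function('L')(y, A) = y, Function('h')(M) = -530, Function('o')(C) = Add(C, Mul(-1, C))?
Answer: 169758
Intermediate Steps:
Function('o')(C) = 0
Function('j')(F) = Mul(2, F, Add(-4, F)) (Function('j')(F) = Mul(Add(F, -4), Add(F, F)) = Mul(Add(-4, F), Mul(2, F)) = Mul(2, F, Add(-4, F)))
Function('x')(R) = Mul(Add(442, R), Add(539, R)) (Function('x')(R) = Mul(Add(R, Mul(2, -13, Add(-4, -13))), Add(R, 539)) = Mul(Add(R, Mul(2, -13, -17)), Add(539, R)) = Mul(Add(R, 442), Add(539, R)) = Mul(Add(442, R), Add(539, R)))
Add(Function('x')(-75), Function('h')(Function('o')(-15))) = Add(Add(238238, Pow(-75, 2), Mul(981, -75)), -530) = Add(Add(238238, 5625, -73575), -530) = Add(170288, -530) = 169758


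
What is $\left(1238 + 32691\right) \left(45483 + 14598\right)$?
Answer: $2038488249$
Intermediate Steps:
$\left(1238 + 32691\right) \left(45483 + 14598\right) = 33929 \cdot 60081 = 2038488249$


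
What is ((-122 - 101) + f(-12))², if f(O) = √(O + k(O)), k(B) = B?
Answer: 49705 - 892*I*√6 ≈ 49705.0 - 2184.9*I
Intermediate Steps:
f(O) = √2*√O (f(O) = √(O + O) = √(2*O) = √2*√O)
((-122 - 101) + f(-12))² = ((-122 - 101) + √2*√(-12))² = (-223 + √2*(2*I*√3))² = (-223 + 2*I*√6)²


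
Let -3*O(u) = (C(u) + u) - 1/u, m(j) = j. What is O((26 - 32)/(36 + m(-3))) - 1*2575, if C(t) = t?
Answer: -170063/66 ≈ -2576.7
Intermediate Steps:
O(u) = -2*u/3 + 1/(3*u) (O(u) = -((u + u) - 1/u)/3 = -(2*u - 1/u)/3 = -(-1/u + 2*u)/3 = -2*u/3 + 1/(3*u))
O((26 - 32)/(36 + m(-3))) - 1*2575 = (1 - 2*(26 - 32)²/(36 - 3)²)/(3*(((26 - 32)/(36 - 3)))) - 1*2575 = (1 - 2*(-6/33)²)/(3*((-6/33))) - 2575 = (1 - 2*(-6*1/33)²)/(3*((-6*1/33))) - 2575 = (1 - 2*(-2/11)²)/(3*(-2/11)) - 2575 = (⅓)*(-11/2)*(1 - 2*4/121) - 2575 = (⅓)*(-11/2)*(1 - 8/121) - 2575 = (⅓)*(-11/2)*(113/121) - 2575 = -113/66 - 2575 = -170063/66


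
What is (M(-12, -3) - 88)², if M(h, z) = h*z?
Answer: 2704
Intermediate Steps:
(M(-12, -3) - 88)² = (-12*(-3) - 88)² = (36 - 88)² = (-52)² = 2704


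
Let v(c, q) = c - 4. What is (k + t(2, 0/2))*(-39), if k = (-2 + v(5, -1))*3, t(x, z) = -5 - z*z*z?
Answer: 312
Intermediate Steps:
t(x, z) = -5 - z³ (t(x, z) = -5 - z²*z = -5 - z³)
v(c, q) = -4 + c
k = -3 (k = (-2 + (-4 + 5))*3 = (-2 + 1)*3 = -1*3 = -3)
(k + t(2, 0/2))*(-39) = (-3 + (-5 - (0/2)³))*(-39) = (-3 + (-5 - (0*(½))³))*(-39) = (-3 + (-5 - 1*0³))*(-39) = (-3 + (-5 - 1*0))*(-39) = (-3 + (-5 + 0))*(-39) = (-3 - 5)*(-39) = -8*(-39) = 312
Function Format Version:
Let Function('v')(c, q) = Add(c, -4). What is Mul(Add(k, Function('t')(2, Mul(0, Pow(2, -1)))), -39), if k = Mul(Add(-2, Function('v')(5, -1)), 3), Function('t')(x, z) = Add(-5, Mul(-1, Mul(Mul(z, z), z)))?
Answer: 312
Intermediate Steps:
Function('t')(x, z) = Add(-5, Mul(-1, Pow(z, 3))) (Function('t')(x, z) = Add(-5, Mul(-1, Mul(Pow(z, 2), z))) = Add(-5, Mul(-1, Pow(z, 3))))
Function('v')(c, q) = Add(-4, c)
k = -3 (k = Mul(Add(-2, Add(-4, 5)), 3) = Mul(Add(-2, 1), 3) = Mul(-1, 3) = -3)
Mul(Add(k, Function('t')(2, Mul(0, Pow(2, -1)))), -39) = Mul(Add(-3, Add(-5, Mul(-1, Pow(Mul(0, Pow(2, -1)), 3)))), -39) = Mul(Add(-3, Add(-5, Mul(-1, Pow(Mul(0, Rational(1, 2)), 3)))), -39) = Mul(Add(-3, Add(-5, Mul(-1, Pow(0, 3)))), -39) = Mul(Add(-3, Add(-5, Mul(-1, 0))), -39) = Mul(Add(-3, Add(-5, 0)), -39) = Mul(Add(-3, -5), -39) = Mul(-8, -39) = 312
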